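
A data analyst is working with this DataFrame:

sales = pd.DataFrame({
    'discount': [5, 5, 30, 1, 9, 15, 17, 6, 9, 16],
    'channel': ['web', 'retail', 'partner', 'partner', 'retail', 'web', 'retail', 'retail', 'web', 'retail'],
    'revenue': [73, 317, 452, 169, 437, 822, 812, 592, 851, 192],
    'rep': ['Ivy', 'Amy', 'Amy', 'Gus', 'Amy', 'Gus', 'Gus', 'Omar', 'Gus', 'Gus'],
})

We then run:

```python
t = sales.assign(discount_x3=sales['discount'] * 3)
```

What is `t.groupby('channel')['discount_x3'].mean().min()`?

add column discount_x3 = sales['discount'] * 3:
   discount  channel  revenue   rep  discount_x3
0         5      web       73   Ivy           15
1         5   retail      317   Amy           15
2        30  partner      452   Amy           90
3         1  partner      169   Gus            3
4         9   retail      437   Amy           27
5        15      web      822   Gus           45
6        17   retail      812   Gus           51
7         6   retail      592  Omar           18
8         9      web      851   Gus           27
9        16   retail      192   Gus           48
group by channel, mean of discount_x3:
channel
partner    46.5
retail     31.8
web        29.0
Name: discount_x3, dtype: float64

29.0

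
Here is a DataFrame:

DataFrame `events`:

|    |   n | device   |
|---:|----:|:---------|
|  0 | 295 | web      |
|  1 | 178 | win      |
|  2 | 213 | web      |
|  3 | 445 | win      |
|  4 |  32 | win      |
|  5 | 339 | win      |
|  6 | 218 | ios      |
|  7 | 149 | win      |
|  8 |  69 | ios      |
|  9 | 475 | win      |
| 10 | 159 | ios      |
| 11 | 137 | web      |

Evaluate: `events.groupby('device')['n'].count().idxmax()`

win

group by device, count of n:
device
ios    3
web    3
win    6
Name: n, dtype: int64
The label with the largest value is win.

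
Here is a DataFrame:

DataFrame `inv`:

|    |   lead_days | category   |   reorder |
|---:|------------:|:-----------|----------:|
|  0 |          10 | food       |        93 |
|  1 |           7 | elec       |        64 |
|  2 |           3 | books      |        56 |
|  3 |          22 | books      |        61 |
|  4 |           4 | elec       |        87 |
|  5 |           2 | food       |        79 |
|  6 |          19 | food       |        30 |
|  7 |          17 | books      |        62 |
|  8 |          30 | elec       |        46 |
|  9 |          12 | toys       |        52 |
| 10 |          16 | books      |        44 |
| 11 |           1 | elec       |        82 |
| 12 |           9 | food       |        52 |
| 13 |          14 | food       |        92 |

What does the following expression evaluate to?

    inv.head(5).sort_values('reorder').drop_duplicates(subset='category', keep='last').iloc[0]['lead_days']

take first 5 rows:
   lead_days category  reorder
0         10     food       93
1          7     elec       64
2          3    books       56
3         22    books       61
4          4     elec       87
sort by reorder:
   lead_days category  reorder
2          3    books       56
3         22    books       61
1          7     elec       64
4          4     elec       87
0         10     food       93
drop duplicate category (keep=last):
   lead_days category  reorder
3         22    books       61
4          4     elec       87
0         10     food       93

22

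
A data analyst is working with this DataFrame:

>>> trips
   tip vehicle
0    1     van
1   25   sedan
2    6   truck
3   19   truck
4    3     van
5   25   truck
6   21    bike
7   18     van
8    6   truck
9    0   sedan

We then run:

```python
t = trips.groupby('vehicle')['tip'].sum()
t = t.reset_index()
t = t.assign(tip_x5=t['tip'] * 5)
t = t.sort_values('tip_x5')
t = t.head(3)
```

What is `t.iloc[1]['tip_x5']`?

110

group by vehicle, sum of tip:
vehicle
bike     21
sedan    25
truck    56
van      22
Name: tip, dtype: int64
reset_index():
  vehicle  tip
0    bike   21
1   sedan   25
2   truck   56
3     van   22
add column tip_x5 = t['tip'] * 5:
  vehicle  tip  tip_x5
0    bike   21     105
1   sedan   25     125
2   truck   56     280
3     van   22     110
sort by tip_x5:
  vehicle  tip  tip_x5
0    bike   21     105
3     van   22     110
1   sedan   25     125
2   truck   56     280
take first 3 rows:
  vehicle  tip  tip_x5
0    bike   21     105
3     van   22     110
1   sedan   25     125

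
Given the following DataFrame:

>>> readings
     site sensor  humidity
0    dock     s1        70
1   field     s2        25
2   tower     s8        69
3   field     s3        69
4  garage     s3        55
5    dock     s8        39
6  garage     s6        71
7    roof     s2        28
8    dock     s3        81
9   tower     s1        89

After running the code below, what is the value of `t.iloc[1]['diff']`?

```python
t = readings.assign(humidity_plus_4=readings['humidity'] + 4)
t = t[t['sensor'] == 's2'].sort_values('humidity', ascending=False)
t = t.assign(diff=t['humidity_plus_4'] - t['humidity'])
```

add column humidity_plus_4 = readings['humidity'] + 4:
     site sensor  humidity  humidity_plus_4
0    dock     s1        70               74
1   field     s2        25               29
2   tower     s8        69               73
3   field     s3        69               73
4  garage     s3        55               59
5    dock     s8        39               43
6  garage     s6        71               75
7    roof     s2        28               32
8    dock     s3        81               85
9   tower     s1        89               93
filter rows where sensor == 's2':
    site sensor  humidity  humidity_plus_4
1  field     s2        25               29
7   roof     s2        28               32
sort by humidity descending:
    site sensor  humidity  humidity_plus_4
7   roof     s2        28               32
1  field     s2        25               29
add column diff = t['humidity_plus_4'] - t['humidity']:
    site sensor  humidity  humidity_plus_4  diff
7   roof     s2        28               32     4
1  field     s2        25               29     4

4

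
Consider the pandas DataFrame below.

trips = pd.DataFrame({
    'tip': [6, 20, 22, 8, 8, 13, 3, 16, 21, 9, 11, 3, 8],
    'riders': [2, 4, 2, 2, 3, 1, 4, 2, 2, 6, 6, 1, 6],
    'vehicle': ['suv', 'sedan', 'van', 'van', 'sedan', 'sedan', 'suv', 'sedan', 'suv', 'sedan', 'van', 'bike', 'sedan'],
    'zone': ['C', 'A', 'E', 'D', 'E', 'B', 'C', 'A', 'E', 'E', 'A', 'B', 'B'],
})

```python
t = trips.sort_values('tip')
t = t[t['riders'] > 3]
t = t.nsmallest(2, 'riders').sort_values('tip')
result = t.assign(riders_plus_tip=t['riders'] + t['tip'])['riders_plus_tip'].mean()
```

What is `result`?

15.5

sort by tip:
    tip  riders vehicle zone
6     3       4     suv    C
11    3       1    bike    B
0     6       2     suv    C
3     8       2     van    D
4     8       3   sedan    E
12    8       6   sedan    B
9     9       6   sedan    E
10   11       6     van    A
5    13       1   sedan    B
7    16       2   sedan    A
1    20       4   sedan    A
8    21       2     suv    E
2    22       2     van    E
filter rows where riders > 3:
    tip  riders vehicle zone
6     3       4     suv    C
12    8       6   sedan    B
9     9       6   sedan    E
10   11       6     van    A
1    20       4   sedan    A
take 2 rows with smallest riders:
   tip  riders vehicle zone
6    3       4     suv    C
1   20       4   sedan    A
sort by tip:
   tip  riders vehicle zone
6    3       4     suv    C
1   20       4   sedan    A
add column riders_plus_tip = t['riders'] + t['tip']:
   tip  riders vehicle zone  riders_plus_tip
6    3       4     suv    C                7
1   20       4   sedan    A               24
Then the mean of column 'riders_plus_tip': 15.5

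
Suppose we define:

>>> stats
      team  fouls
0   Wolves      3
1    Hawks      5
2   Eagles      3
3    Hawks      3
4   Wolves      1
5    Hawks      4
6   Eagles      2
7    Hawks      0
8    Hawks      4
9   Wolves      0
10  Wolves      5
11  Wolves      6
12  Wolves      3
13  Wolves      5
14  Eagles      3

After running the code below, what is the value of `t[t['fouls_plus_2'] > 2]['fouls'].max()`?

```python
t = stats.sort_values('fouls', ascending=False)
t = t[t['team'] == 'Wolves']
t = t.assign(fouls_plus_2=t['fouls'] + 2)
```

sort by fouls descending:
      team  fouls
11  Wolves      6
1    Hawks      5
10  Wolves      5
13  Wolves      5
5    Hawks      4
8    Hawks      4
0   Wolves      3
2   Eagles      3
3    Hawks      3
12  Wolves      3
14  Eagles      3
6   Eagles      2
4   Wolves      1
7    Hawks      0
9   Wolves      0
filter rows where team == 'Wolves':
      team  fouls
11  Wolves      6
10  Wolves      5
13  Wolves      5
0   Wolves      3
12  Wolves      3
4   Wolves      1
9   Wolves      0
add column fouls_plus_2 = t['fouls'] + 2:
      team  fouls  fouls_plus_2
11  Wolves      6             8
10  Wolves      5             7
13  Wolves      5             7
0   Wolves      3             5
12  Wolves      3             5
4   Wolves      1             3
9   Wolves      0             2
filter rows where fouls_plus_2 > 2:
      team  fouls  fouls_plus_2
11  Wolves      6             8
10  Wolves      5             7
13  Wolves      5             7
0   Wolves      3             5
12  Wolves      3             5
4   Wolves      1             3

6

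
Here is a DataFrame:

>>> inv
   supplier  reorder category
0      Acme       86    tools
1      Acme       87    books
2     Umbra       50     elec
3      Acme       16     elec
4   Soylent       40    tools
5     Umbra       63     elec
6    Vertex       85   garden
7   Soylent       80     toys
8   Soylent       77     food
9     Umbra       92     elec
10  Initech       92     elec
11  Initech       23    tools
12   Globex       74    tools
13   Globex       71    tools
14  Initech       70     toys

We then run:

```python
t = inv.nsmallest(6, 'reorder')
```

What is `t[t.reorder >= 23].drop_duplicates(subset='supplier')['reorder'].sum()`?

take 6 rows with smallest reorder:
   supplier  reorder category
3      Acme       16     elec
11  Initech       23    tools
4   Soylent       40    tools
2     Umbra       50     elec
5     Umbra       63     elec
14  Initech       70     toys
filter rows where reorder >= 23:
   supplier  reorder category
11  Initech       23    tools
4   Soylent       40    tools
2     Umbra       50     elec
5     Umbra       63     elec
14  Initech       70     toys
drop duplicate supplier (keep=first):
   supplier  reorder category
11  Initech       23    tools
4   Soylent       40    tools
2     Umbra       50     elec

113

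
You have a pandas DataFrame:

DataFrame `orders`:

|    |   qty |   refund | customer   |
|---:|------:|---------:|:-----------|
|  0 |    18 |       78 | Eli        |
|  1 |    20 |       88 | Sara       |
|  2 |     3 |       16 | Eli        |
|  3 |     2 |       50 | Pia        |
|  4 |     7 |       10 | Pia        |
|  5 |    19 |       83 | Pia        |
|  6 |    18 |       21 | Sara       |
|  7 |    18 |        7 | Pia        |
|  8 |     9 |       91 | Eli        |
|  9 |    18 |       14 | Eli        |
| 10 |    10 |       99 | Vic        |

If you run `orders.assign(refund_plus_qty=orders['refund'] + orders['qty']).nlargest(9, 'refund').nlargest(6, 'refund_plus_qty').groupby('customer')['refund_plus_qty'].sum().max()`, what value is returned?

add column refund_plus_qty = orders['refund'] + orders['qty']:
    qty  refund customer  refund_plus_qty
0    18      78      Eli               96
1    20      88     Sara              108
2     3      16      Eli               19
3     2      50      Pia               52
4     7      10      Pia               17
5    19      83      Pia              102
6    18      21     Sara               39
7    18       7      Pia               25
8     9      91      Eli              100
9    18      14      Eli               32
10   10      99      Vic              109
take 9 rows with largest refund:
    qty  refund customer  refund_plus_qty
10   10      99      Vic              109
8     9      91      Eli              100
1    20      88     Sara              108
5    19      83      Pia              102
0    18      78      Eli               96
3     2      50      Pia               52
6    18      21     Sara               39
2     3      16      Eli               19
9    18      14      Eli               32
take 6 rows with largest refund_plus_qty:
    qty  refund customer  refund_plus_qty
10   10      99      Vic              109
1    20      88     Sara              108
5    19      83      Pia              102
8     9      91      Eli              100
0    18      78      Eli               96
3     2      50      Pia               52
group by customer, sum of refund_plus_qty:
customer
Eli     196
Pia     154
Sara    108
Vic     109
Name: refund_plus_qty, dtype: int64

196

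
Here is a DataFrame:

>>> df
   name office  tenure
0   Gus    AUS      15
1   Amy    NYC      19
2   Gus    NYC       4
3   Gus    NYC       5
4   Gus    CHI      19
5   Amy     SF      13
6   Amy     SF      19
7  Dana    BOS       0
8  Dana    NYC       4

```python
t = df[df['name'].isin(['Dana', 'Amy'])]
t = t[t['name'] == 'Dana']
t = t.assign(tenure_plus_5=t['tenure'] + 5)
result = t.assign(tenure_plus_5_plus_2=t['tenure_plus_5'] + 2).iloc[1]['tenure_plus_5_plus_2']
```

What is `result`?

11

filter rows where name in ['Dana', 'Amy']:
   name office  tenure
1   Amy    NYC      19
5   Amy     SF      13
6   Amy     SF      19
7  Dana    BOS       0
8  Dana    NYC       4
filter rows where name == 'Dana':
   name office  tenure
7  Dana    BOS       0
8  Dana    NYC       4
add column tenure_plus_5 = t['tenure'] + 5:
   name office  tenure  tenure_plus_5
7  Dana    BOS       0              5
8  Dana    NYC       4              9
add column tenure_plus_5_plus_2 = t['tenure_plus_5'] + 2:
   name office  tenure  tenure_plus_5  tenure_plus_5_plus_2
7  Dana    BOS       0              5                     7
8  Dana    NYC       4              9                    11
Reading off the value at position 1, column 'tenure_plus_5_plus_2', we get 11.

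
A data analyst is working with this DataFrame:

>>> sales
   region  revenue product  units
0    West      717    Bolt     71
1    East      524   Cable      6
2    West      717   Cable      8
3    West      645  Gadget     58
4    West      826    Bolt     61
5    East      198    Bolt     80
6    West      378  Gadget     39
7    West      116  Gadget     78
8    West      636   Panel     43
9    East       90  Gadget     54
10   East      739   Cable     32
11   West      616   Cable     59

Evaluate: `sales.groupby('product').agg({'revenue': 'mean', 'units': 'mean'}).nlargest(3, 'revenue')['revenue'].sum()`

1865.33333333

group by product: mean(revenue), mean(units):
            revenue      units
product                       
Bolt     580.333333  70.666667
Cable    649.000000  26.250000
Gadget   307.250000  57.250000
Panel    636.000000  43.000000
take 3 rows with largest revenue:
            revenue      units
product                       
Cable    649.000000  26.250000
Panel    636.000000  43.000000
Bolt     580.333333  70.666667
Finally, sum of column 'revenue' = 1865.33333333.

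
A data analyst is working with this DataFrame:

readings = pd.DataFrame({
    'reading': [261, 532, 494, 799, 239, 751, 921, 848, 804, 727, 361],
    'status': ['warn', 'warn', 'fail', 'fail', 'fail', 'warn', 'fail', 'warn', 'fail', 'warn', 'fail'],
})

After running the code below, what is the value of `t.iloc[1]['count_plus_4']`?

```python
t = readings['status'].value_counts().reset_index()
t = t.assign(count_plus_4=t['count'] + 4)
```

9

value_counts of status:
status
fail    6
warn    5
Name: count, dtype: int64
reset_index():
  status  count
0   fail      6
1   warn      5
add column count_plus_4 = t['count'] + 4:
  status  count  count_plus_4
0   fail      6            10
1   warn      5             9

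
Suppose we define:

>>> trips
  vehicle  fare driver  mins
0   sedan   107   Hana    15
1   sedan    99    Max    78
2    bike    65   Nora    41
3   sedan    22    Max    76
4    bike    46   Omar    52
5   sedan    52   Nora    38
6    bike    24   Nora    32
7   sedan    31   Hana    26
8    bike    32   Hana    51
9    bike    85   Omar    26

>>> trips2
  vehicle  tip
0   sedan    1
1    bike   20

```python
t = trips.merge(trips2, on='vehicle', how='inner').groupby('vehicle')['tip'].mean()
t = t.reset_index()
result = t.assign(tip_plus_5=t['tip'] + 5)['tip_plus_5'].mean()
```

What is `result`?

15.5

merge on 'vehicle' (how='inner') → 10 rows:
  vehicle  fare driver  mins  tip
0   sedan   107   Hana    15    1
1   sedan    99    Max    78    1
2    bike    65   Nora    41   20
3   sedan    22    Max    76    1
4    bike    46   Omar    52   20
5   sedan    52   Nora    38    1
6    bike    24   Nora    32   20
7   sedan    31   Hana    26    1
8    bike    32   Hana    51   20
9    bike    85   Omar    26   20
group by vehicle, mean of tip:
vehicle
bike     20.0
sedan     1.0
Name: tip, dtype: float64
reset_index():
  vehicle   tip
0    bike  20.0
1   sedan   1.0
add column tip_plus_5 = t['tip'] + 5:
  vehicle   tip  tip_plus_5
0    bike  20.0        25.0
1   sedan   1.0         6.0
Finally, mean of column 'tip_plus_5' = 15.5.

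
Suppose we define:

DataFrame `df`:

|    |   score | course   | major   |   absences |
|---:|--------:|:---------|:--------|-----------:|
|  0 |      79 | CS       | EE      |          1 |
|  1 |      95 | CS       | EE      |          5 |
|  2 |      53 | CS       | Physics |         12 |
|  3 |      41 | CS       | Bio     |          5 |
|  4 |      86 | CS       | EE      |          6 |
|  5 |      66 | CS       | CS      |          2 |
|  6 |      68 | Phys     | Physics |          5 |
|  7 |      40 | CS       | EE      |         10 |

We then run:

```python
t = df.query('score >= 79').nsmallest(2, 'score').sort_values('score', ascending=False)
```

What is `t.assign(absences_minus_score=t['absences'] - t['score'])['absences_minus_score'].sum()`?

-158

filter rows where score >= 79:
   score course major  absences
0     79     CS    EE         1
1     95     CS    EE         5
4     86     CS    EE         6
take 2 rows with smallest score:
   score course major  absences
0     79     CS    EE         1
4     86     CS    EE         6
sort by score descending:
   score course major  absences
4     86     CS    EE         6
0     79     CS    EE         1
add column absences_minus_score = t['absences'] - t['score']:
   score course major  absences  absences_minus_score
4     86     CS    EE         6                   -80
0     79     CS    EE         1                   -78
Then the sum of column 'absences_minus_score': -158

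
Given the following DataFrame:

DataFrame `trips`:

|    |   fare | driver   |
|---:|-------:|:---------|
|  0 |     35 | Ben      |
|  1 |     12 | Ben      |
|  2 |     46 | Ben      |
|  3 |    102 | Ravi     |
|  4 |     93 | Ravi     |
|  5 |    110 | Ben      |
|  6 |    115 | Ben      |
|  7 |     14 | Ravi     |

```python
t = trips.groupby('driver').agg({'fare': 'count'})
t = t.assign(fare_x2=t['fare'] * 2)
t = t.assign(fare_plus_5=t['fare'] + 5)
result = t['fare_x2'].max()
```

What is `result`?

10

group by driver, count of fare:
        fare
driver      
Ben        5
Ravi       3
add column fare_x2 = t['fare'] * 2:
        fare  fare_x2
driver               
Ben        5       10
Ravi       3        6
add column fare_plus_5 = t['fare'] + 5:
        fare  fare_x2  fare_plus_5
driver                            
Ben        5       10           10
Ravi       3        6            8
Taking the max of column 'fare_x2' gives 10.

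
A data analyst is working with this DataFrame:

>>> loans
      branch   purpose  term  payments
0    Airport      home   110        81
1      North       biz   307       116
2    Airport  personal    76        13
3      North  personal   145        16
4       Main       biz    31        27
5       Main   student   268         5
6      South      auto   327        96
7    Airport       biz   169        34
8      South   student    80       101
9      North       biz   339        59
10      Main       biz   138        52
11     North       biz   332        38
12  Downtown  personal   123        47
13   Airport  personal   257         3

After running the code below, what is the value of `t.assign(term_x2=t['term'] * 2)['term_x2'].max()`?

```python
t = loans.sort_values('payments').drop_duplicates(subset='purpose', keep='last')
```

654

sort by payments:
      branch   purpose  term  payments
13   Airport  personal   257         3
5       Main   student   268         5
2    Airport  personal    76        13
3      North  personal   145        16
4       Main       biz    31        27
7    Airport       biz   169        34
11     North       biz   332        38
12  Downtown  personal   123        47
10      Main       biz   138        52
9      North       biz   339        59
0    Airport      home   110        81
6      South      auto   327        96
8      South   student    80       101
1      North       biz   307       116
drop duplicate purpose (keep=last):
      branch   purpose  term  payments
12  Downtown  personal   123        47
0    Airport      home   110        81
6      South      auto   327        96
8      South   student    80       101
1      North       biz   307       116
add column term_x2 = t['term'] * 2:
      branch   purpose  term  payments  term_x2
12  Downtown  personal   123        47      246
0    Airport      home   110        81      220
6      South      auto   327        96      654
8      South   student    80       101      160
1      North       biz   307       116      614
The max of column 'term_x2' is 654.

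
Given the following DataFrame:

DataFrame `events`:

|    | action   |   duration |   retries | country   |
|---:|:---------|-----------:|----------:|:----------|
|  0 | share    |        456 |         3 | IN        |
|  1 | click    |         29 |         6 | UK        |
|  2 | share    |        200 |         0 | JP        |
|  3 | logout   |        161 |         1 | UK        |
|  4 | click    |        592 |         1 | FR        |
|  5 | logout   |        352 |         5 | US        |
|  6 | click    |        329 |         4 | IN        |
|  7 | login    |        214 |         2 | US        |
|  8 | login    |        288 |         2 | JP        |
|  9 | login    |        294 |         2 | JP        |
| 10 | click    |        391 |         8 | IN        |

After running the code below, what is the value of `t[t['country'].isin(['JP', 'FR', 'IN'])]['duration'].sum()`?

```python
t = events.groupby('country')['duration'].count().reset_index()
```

7

group by country, count of duration:
country
FR    1
IN    3
JP    3
UK    2
US    2
Name: duration, dtype: int64
reset_index():
  country  duration
0      FR         1
1      IN         3
2      JP         3
3      UK         2
4      US         2
filter rows where country in ['JP', 'FR', 'IN']:
  country  duration
0      FR         1
1      IN         3
2      JP         3
sum of column 'duration' → 7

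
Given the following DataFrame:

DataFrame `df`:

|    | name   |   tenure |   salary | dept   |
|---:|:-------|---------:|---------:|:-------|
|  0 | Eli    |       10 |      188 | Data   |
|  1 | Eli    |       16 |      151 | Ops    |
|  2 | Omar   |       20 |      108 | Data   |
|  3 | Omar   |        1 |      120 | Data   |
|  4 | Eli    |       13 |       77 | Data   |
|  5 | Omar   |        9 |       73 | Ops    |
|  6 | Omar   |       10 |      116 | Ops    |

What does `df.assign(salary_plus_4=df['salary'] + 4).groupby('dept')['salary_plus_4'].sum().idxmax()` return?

add column salary_plus_4 = df['salary'] + 4:
   name  tenure  salary  dept  salary_plus_4
0   Eli      10     188  Data            192
1   Eli      16     151   Ops            155
2  Omar      20     108  Data            112
3  Omar       1     120  Data            124
4   Eli      13      77  Data             81
5  Omar       9      73   Ops             77
6  Omar      10     116   Ops            120
group by dept, sum of salary_plus_4:
dept
Data    509
Ops     352
Name: salary_plus_4, dtype: int64
The label with the largest value is Data.

Data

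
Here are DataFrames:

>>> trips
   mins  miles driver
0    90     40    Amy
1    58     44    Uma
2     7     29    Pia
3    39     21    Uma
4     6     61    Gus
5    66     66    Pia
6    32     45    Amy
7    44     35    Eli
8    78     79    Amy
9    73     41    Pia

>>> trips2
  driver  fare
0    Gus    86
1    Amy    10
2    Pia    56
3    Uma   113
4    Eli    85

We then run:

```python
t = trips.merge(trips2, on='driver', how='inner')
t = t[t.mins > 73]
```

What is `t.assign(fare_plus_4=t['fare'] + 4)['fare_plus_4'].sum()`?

merge on 'driver' (how='inner') → 10 rows:
   mins  miles driver  fare
0    90     40    Amy    10
1    58     44    Uma   113
2     7     29    Pia    56
3    39     21    Uma   113
4     6     61    Gus    86
5    66     66    Pia    56
6    32     45    Amy    10
7    44     35    Eli    85
8    78     79    Amy    10
9    73     41    Pia    56
filter rows where mins > 73:
   mins  miles driver  fare
0    90     40    Amy    10
8    78     79    Amy    10
add column fare_plus_4 = t['fare'] + 4:
   mins  miles driver  fare  fare_plus_4
0    90     40    Amy    10           14
8    78     79    Amy    10           14
Finally, sum of column 'fare_plus_4' = 28.

28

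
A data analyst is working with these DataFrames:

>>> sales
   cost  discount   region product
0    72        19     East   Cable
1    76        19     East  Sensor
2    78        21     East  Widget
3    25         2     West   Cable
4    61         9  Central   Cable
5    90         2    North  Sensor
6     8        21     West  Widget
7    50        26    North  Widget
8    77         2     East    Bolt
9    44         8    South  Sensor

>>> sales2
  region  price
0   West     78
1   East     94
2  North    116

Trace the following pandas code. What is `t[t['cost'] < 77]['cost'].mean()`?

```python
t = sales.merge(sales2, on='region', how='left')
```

merge on 'region' (how='left') → 10 rows:
   cost  discount   region product  price
0    72        19     East   Cable   94.0
1    76        19     East  Sensor   94.0
2    78        21     East  Widget   94.0
3    25         2     West   Cable   78.0
4    61         9  Central   Cable    NaN
5    90         2    North  Sensor  116.0
6     8        21     West  Widget   78.0
7    50        26    North  Widget  116.0
8    77         2     East    Bolt   94.0
9    44         8    South  Sensor    NaN
filter rows where cost < 77:
   cost  discount   region product  price
0    72        19     East   Cable   94.0
1    76        19     East  Sensor   94.0
3    25         2     West   Cable   78.0
4    61         9  Central   Cable    NaN
6     8        21     West  Widget   78.0
7    50        26    North  Widget  116.0
9    44         8    South  Sensor    NaN
Then the mean of column 'cost': 48.0

48.0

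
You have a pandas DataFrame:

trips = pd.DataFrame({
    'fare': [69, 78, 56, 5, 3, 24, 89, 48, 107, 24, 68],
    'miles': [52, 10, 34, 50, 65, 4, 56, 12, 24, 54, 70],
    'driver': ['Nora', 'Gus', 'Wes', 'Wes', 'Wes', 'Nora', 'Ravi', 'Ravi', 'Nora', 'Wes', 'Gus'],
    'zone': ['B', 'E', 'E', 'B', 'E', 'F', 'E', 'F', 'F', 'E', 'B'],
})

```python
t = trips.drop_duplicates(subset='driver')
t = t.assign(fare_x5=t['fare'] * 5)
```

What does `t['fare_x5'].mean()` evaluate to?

365.0

drop duplicate driver (keep=first):
   fare  miles driver zone
0    69     52   Nora    B
1    78     10    Gus    E
2    56     34    Wes    E
6    89     56   Ravi    E
add column fare_x5 = t['fare'] * 5:
   fare  miles driver zone  fare_x5
0    69     52   Nora    B      345
1    78     10    Gus    E      390
2    56     34    Wes    E      280
6    89     56   Ravi    E      445
The mean of column 'fare_x5' is 365.0.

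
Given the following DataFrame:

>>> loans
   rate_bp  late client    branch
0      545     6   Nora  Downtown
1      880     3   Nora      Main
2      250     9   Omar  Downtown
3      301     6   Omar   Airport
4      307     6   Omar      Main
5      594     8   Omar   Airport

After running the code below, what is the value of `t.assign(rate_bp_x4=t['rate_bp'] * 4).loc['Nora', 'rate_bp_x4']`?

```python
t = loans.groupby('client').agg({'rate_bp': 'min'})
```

2180

group by client, min of rate_bp:
        rate_bp
client         
Nora        545
Omar        250
add column rate_bp_x4 = t['rate_bp'] * 4:
        rate_bp  rate_bp_x4
client                     
Nora        545        2180
Omar        250        1000
Hence 2180.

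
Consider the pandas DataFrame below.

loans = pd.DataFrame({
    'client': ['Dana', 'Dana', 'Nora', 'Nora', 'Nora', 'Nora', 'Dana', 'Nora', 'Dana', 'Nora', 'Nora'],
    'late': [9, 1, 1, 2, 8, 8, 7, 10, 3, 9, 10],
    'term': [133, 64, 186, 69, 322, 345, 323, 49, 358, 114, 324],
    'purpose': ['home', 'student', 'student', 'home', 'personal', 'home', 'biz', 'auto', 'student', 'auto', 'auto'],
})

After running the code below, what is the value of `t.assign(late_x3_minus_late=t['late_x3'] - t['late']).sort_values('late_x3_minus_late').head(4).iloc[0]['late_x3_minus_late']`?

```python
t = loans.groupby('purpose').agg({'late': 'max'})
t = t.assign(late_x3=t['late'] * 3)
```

group by purpose, max of late:
          late
purpose       
auto        10
biz          7
home         9
personal     8
student      3
add column late_x3 = t['late'] * 3:
          late  late_x3
purpose                
auto        10       30
biz          7       21
home         9       27
personal     8       24
student      3        9
add column late_x3_minus_late = t['late_x3'] - t['late']:
          late  late_x3  late_x3_minus_late
purpose                                    
auto        10       30                  20
biz          7       21                  14
home         9       27                  18
personal     8       24                  16
student      3        9                   6
sort by late_x3_minus_late:
          late  late_x3  late_x3_minus_late
purpose                                    
student      3        9                   6
biz          7       21                  14
personal     8       24                  16
home         9       27                  18
auto        10       30                  20
take first 4 rows:
          late  late_x3  late_x3_minus_late
purpose                                    
student      3        9                   6
biz          7       21                  14
personal     8       24                  16
home         9       27                  18

6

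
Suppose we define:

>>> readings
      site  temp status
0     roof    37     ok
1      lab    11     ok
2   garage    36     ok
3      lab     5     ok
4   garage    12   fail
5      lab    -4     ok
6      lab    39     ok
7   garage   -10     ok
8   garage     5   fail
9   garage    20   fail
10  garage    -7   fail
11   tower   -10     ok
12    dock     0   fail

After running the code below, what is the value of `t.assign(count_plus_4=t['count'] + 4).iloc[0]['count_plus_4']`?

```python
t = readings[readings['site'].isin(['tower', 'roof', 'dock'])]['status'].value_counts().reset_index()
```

6

filter rows where site in ['tower', 'roof', 'dock']:
     site  temp status
0    roof    37     ok
11  tower   -10     ok
12   dock     0   fail
value_counts of status:
status
ok      2
fail    1
Name: count, dtype: int64
reset_index():
  status  count
0     ok      2
1   fail      1
add column count_plus_4 = t['count'] + 4:
  status  count  count_plus_4
0     ok      2             6
1   fail      1             5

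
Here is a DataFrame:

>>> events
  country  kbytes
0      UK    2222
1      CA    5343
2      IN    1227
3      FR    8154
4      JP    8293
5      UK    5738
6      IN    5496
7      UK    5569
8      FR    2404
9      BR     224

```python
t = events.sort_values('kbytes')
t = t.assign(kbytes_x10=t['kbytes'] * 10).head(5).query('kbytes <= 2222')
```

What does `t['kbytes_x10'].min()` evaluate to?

sort by kbytes:
  country  kbytes
9      BR     224
2      IN    1227
0      UK    2222
8      FR    2404
1      CA    5343
6      IN    5496
7      UK    5569
5      UK    5738
3      FR    8154
4      JP    8293
add column kbytes_x10 = t['kbytes'] * 10:
  country  kbytes  kbytes_x10
9      BR     224        2240
2      IN    1227       12270
0      UK    2222       22220
8      FR    2404       24040
1      CA    5343       53430
6      IN    5496       54960
7      UK    5569       55690
5      UK    5738       57380
3      FR    8154       81540
4      JP    8293       82930
take first 5 rows:
  country  kbytes  kbytes_x10
9      BR     224        2240
2      IN    1227       12270
0      UK    2222       22220
8      FR    2404       24040
1      CA    5343       53430
filter rows where kbytes <= 2222:
  country  kbytes  kbytes_x10
9      BR     224        2240
2      IN    1227       12270
0      UK    2222       22220
Taking the min of column 'kbytes_x10' gives 2240.

2240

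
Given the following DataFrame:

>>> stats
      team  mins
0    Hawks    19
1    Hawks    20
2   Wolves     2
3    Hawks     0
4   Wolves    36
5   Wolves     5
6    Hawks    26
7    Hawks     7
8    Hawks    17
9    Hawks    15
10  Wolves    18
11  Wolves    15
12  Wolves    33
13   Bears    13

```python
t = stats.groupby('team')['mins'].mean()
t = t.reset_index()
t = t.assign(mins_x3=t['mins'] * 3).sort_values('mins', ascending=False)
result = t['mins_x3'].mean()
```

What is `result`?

46.0238095238

group by team, mean of mins:
team
Bears     13.000000
Hawks     14.857143
Wolves    18.166667
Name: mins, dtype: float64
reset_index():
     team       mins
0   Bears  13.000000
1   Hawks  14.857143
2  Wolves  18.166667
add column mins_x3 = t['mins'] * 3:
     team       mins    mins_x3
0   Bears  13.000000  39.000000
1   Hawks  14.857143  44.571429
2  Wolves  18.166667  54.500000
sort by mins descending:
     team       mins    mins_x3
2  Wolves  18.166667  54.500000
1   Hawks  14.857143  44.571429
0   Bears  13.000000  39.000000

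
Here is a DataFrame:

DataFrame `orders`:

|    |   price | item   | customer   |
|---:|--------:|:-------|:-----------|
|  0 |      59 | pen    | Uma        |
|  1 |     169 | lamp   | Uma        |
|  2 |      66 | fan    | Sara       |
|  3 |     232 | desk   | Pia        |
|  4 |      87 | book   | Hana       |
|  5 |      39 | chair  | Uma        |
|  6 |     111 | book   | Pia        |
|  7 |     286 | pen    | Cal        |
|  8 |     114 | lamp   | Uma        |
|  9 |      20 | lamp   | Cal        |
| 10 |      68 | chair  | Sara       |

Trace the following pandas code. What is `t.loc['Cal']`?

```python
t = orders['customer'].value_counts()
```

value_counts of customer:
customer
Uma     4
Sara    2
Pia     2
Cal     2
Hana    1
Name: count, dtype: int64

2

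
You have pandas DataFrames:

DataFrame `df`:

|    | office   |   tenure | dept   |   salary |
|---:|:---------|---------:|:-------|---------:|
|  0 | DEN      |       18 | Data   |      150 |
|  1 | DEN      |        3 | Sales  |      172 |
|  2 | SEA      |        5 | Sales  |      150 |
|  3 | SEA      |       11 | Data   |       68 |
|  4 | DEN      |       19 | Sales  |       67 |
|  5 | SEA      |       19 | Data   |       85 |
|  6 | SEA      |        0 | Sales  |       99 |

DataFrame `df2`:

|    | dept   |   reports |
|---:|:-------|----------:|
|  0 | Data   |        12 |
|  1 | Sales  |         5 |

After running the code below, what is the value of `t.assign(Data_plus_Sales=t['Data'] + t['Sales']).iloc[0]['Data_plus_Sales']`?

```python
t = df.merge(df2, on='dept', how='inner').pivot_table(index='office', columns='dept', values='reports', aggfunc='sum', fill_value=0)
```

22

merge on 'dept' (how='inner') → 7 rows:
  office  tenure   dept  salary  reports
0    DEN      18   Data     150       12
1    DEN       3  Sales     172        5
2    SEA       5  Sales     150        5
3    SEA      11   Data      68       12
4    DEN      19  Sales      67        5
5    SEA      19   Data      85       12
6    SEA       0  Sales      99        5
pivot: rows=office, cols=dept, sum(reports):
dept    Data  Sales
office             
DEN       12     10
SEA       24     10
add column Data_plus_Sales = t['Data'] + t['Sales']:
dept    Data  Sales  Data_plus_Sales
office                              
DEN       12     10               22
SEA       24     10               34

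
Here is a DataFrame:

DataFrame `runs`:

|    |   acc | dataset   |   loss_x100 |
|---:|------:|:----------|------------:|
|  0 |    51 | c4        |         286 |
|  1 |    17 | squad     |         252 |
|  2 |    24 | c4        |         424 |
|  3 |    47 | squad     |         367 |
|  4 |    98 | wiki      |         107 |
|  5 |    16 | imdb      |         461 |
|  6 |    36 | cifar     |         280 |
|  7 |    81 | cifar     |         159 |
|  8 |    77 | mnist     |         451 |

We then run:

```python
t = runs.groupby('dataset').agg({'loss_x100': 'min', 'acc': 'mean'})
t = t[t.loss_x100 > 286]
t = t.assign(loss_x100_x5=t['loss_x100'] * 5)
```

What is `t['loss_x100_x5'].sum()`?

group by dataset: min(loss_x100), mean(acc):
         loss_x100   acc
dataset                 
c4             286  37.5
cifar          159  58.5
imdb           461  16.0
mnist          451  77.0
squad          252  32.0
wiki           107  98.0
filter rows where loss_x100 > 286:
         loss_x100   acc
dataset                 
imdb           461  16.0
mnist          451  77.0
add column loss_x100_x5 = t['loss_x100'] * 5:
         loss_x100   acc  loss_x100_x5
dataset                               
imdb           461  16.0          2305
mnist          451  77.0          2255

4560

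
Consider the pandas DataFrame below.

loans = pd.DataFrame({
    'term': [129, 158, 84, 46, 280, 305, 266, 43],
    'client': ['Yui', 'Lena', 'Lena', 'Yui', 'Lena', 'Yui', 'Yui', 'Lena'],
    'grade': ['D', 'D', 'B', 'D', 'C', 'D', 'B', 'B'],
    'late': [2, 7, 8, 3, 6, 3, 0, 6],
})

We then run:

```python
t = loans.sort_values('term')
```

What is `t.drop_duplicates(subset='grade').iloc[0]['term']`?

43

sort by term:
   term client grade  late
7    43   Lena     B     6
3    46    Yui     D     3
2    84   Lena     B     8
0   129    Yui     D     2
1   158   Lena     D     7
6   266    Yui     B     0
4   280   Lena     C     6
5   305    Yui     D     3
drop duplicate grade (keep=first):
   term client grade  late
7    43   Lena     B     6
3    46    Yui     D     3
4   280   Lena     C     6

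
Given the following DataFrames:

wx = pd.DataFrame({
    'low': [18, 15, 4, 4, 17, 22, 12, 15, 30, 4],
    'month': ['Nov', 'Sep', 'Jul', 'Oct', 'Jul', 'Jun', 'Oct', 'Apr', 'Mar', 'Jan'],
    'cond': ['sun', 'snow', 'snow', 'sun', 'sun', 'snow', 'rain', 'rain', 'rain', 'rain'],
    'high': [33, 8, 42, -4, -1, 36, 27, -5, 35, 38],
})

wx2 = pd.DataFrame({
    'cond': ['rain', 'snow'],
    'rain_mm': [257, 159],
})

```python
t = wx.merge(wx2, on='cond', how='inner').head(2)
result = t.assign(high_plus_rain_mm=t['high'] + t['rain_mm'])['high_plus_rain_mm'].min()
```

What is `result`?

167

merge on 'cond' (how='inner') → 7 rows:
   low month  cond  high  rain_mm
0   15   Sep  snow     8      159
1    4   Jul  snow    42      159
2   22   Jun  snow    36      159
3   12   Oct  rain    27      257
4   15   Apr  rain    -5      257
5   30   Mar  rain    35      257
6    4   Jan  rain    38      257
take first 2 rows:
   low month  cond  high  rain_mm
0   15   Sep  snow     8      159
1    4   Jul  snow    42      159
add column high_plus_rain_mm = t['high'] + t['rain_mm']:
   low month  cond  high  rain_mm  high_plus_rain_mm
0   15   Sep  snow     8      159                167
1    4   Jul  snow    42      159                201
The min of column 'high_plus_rain_mm' is 167.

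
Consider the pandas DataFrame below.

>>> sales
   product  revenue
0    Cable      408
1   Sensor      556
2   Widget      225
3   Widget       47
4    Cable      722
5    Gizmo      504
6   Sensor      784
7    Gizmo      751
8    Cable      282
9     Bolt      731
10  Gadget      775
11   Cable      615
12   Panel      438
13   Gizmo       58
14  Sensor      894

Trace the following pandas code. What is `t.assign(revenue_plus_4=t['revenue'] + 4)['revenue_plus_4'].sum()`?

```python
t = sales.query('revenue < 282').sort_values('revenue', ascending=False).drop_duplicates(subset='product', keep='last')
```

113

filter rows where revenue < 282:
   product  revenue
2   Widget      225
3   Widget       47
13   Gizmo       58
sort by revenue descending:
   product  revenue
2   Widget      225
13   Gizmo       58
3   Widget       47
drop duplicate product (keep=last):
   product  revenue
13   Gizmo       58
3   Widget       47
add column revenue_plus_4 = t['revenue'] + 4:
   product  revenue  revenue_plus_4
13   Gizmo       58              62
3   Widget       47              51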